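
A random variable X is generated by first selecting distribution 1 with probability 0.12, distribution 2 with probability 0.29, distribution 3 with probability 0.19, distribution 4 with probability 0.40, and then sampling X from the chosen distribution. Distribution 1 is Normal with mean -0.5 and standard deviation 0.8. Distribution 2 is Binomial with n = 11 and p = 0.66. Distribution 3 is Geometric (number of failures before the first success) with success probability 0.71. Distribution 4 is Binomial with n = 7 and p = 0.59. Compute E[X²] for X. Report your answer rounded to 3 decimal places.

For each component E[X²] = Var + (mean)², giving 1: 0.89; 2: 55.176; 3: 0.742115; 4: 18.7502.
Overall E[X²] = 0.12·0.89 + 0.29·55.176 + 0.19·0.742115 + 0.4·18.7502 = 23.7489.

23.749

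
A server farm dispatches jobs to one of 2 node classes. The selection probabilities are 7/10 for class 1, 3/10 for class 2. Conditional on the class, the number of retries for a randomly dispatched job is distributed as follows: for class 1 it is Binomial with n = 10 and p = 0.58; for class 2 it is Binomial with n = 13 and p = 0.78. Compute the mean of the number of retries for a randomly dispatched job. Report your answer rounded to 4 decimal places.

Component means — 1: 5.8; 2: 10.14.
E[X] = 0.7·5.8 + 0.3·10.14 = 7.102.

7.1020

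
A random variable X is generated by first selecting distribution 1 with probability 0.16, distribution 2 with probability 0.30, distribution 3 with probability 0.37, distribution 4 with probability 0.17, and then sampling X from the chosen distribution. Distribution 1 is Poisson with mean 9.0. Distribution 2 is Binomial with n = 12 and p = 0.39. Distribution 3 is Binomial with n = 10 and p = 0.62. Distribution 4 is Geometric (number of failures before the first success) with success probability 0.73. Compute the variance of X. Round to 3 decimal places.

Per component, 1: μ=9, E[X²]=90; 2: μ=4.68, E[X²]=24.7572; 3: μ=6.2, E[X²]=40.796; 4: μ=0.369863, E[X²]=0.64346.
E[X] = 0.16·9 + 0.3·4.68 + 0.37·6.2 + 0.17·0.369863 = 5.20088.
E[X²] = 0.16·90 + 0.3·24.7572 + 0.37·40.796 + 0.17·0.64346 = 37.0311.
Var(X) = E[X²] − (E[X])² = 37.0311 − 27.0491 = 9.98195.

9.982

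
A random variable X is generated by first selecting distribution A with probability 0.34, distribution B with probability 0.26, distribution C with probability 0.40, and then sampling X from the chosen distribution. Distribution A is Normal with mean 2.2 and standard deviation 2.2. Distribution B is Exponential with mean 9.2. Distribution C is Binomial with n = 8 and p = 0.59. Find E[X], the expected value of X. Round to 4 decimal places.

Component means — A: 2.2; B: 9.2; C: 4.72.
E[X] = 0.34·2.2 + 0.26·9.2 + 0.4·4.72 = 5.028.

5.0280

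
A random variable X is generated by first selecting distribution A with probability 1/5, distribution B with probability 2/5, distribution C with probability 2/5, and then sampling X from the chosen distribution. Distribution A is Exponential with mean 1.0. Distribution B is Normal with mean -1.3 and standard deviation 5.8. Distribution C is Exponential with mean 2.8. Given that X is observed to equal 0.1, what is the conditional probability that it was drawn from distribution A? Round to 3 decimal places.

0.524

Likelihoods f(0.1 | ·): A: 0.904837; B: 0.0668083; C: 0.344613.
Posterior ∝ prior × likelihood. Numerator for A: 0.2·0.904837 = 0.180967.
Normalizing constant: 0.2·0.904837 + 0.4·0.0668083 + 0.4·0.344613 = 0.345536.
P(A | observation) = 0.180967 / 0.345536 = 0.52373.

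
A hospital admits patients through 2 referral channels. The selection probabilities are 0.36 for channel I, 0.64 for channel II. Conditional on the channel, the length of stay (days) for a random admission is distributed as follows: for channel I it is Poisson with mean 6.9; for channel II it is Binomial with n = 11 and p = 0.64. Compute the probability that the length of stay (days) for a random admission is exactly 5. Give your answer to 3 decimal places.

0.116

Conditional on each channel, P(X = 5): I: 0.131351; II: 0.107983.
By total probability, P(X = 5) = 0.36·0.131351 + 0.64·0.107983 = 0.116396.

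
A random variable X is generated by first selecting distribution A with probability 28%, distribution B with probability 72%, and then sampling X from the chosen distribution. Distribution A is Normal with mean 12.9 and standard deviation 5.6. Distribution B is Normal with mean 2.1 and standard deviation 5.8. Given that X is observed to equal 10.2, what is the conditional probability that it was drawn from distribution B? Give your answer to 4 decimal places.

0.5126

Likelihoods f(10.2 | ·): A: 0.0634225; B: 0.0259399.
Posterior ∝ prior × likelihood. Numerator for B: 0.72·0.0259399 = 0.0186767.
Normalizing constant: 0.28·0.0634225 + 0.72·0.0259399 = 0.036435.
P(B | observation) = 0.0186767 / 0.036435 = 0.512603.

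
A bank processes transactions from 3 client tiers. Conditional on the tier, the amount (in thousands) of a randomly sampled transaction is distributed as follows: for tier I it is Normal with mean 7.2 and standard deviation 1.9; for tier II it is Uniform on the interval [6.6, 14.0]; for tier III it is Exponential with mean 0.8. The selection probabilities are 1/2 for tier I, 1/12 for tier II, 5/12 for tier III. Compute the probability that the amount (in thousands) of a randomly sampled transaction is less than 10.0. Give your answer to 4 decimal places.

Conditional on each tier, P(X < 10.0): I: 0.929717; II: 0.459459; III: 0.999996.
By total probability, P(X < 10.0) = 0.5·0.929717 + 0.0833333·0.459459 + 0.416667·0.999996 = 0.919812.

0.9198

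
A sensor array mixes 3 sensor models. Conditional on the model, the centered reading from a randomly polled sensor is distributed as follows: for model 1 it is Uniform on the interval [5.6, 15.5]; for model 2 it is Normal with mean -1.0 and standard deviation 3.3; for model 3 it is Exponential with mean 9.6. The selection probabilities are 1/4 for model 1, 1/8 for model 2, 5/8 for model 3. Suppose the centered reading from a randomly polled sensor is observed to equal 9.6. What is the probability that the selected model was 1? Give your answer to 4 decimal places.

0.5123

Likelihoods f(9.6 | ·): 1: 0.10101; 2: 0.000694914; 3: 0.0383208.
Posterior ∝ prior × likelihood. Numerator for 1: 0.25·0.10101 = 0.0252525.
Normalizing constant: 0.25·0.10101 + 0.125·0.000694914 + 0.625·0.0383208 = 0.0492899.
P(1 | observation) = 0.0252525 / 0.0492899 = 0.512327.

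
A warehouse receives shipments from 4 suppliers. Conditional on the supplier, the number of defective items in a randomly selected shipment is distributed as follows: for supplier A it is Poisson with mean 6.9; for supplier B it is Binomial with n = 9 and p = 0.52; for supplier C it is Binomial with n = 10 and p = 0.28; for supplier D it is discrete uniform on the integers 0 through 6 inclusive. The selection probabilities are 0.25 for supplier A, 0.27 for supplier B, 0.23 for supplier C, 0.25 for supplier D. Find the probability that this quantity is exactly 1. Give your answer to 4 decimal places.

0.0745

Conditional on each supplier, P(X = 1): A: 0.00695372; B: 0.0131879; C: 0.145596; D: 0.142857.
By total probability, P(X = 1) = 0.25·0.00695372 + 0.27·0.0131879 + 0.23·0.145596 + 0.25·0.142857 = 0.0745006.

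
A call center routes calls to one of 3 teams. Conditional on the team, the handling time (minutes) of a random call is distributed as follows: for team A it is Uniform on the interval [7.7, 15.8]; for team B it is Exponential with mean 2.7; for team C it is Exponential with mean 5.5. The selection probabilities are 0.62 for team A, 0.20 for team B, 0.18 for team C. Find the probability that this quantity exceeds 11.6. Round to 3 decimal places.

Conditional on each team, P(X > 11.6): A: 0.518519; B: 0.0136189; C: 0.121348.
By total probability, P(X > 11.6) = 0.62·0.518519 + 0.2·0.0136189 + 0.18·0.121348 = 0.346048.

0.346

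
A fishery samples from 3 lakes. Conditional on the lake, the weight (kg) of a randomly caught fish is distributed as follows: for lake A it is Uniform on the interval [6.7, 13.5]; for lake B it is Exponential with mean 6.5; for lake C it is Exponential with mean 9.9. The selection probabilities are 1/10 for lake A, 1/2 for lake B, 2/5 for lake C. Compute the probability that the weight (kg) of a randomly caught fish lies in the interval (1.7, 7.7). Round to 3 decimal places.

0.400

Conditional on each lake, P(1.7 < X < 7.7): A: 0.147059; B: 0.464002; C: 0.382792.
By total probability, P(1.7 < X < 7.7) = 0.1·0.147059 + 0.5·0.464002 + 0.4·0.382792 = 0.399824.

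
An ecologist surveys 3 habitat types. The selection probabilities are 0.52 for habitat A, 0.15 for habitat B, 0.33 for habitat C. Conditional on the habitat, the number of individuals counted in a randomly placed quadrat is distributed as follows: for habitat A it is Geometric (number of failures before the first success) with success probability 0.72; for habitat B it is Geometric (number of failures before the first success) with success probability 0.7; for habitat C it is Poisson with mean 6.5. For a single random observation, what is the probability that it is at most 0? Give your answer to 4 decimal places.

Conditional on each habitat, P(X ≤ 0): A: 0.72; B: 0.7; C: 0.00150344.
By total probability, P(X ≤ 0) = 0.52·0.72 + 0.15·0.7 + 0.33·0.00150344 = 0.479896.

0.4799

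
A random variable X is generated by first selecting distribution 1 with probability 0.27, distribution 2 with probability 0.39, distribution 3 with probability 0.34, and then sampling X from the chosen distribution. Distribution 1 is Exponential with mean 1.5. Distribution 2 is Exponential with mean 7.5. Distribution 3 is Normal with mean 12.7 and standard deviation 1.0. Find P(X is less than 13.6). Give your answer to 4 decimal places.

Conditional on each component, P(X < 13.6): 1: 0.999885; 2: 0.83689; 3: 0.81594.
By total probability, P(X < 13.6) = 0.27·0.999885 + 0.39·0.83689 + 0.34·0.81594 = 0.873776.

0.8738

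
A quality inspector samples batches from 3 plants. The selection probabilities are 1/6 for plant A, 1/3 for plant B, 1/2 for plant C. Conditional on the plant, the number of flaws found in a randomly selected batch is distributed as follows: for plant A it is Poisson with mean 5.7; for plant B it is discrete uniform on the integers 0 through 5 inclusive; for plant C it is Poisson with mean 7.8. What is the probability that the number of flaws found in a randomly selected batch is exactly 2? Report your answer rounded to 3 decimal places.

Conditional on each plant, P(X = 2): A: 0.0543552; B: 0.166667; C: 0.0124641.
By total probability, P(X = 2) = 0.166667·0.0543552 + 0.333333·0.166667 + 0.5·0.0124641 = 0.0708468.

0.071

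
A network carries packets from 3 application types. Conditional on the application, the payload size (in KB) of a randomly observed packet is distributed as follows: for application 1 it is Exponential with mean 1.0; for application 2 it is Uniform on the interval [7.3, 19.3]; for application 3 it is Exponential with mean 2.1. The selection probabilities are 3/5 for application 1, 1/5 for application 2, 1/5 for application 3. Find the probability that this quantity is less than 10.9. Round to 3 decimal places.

0.859

Conditional on each application, P(X < 10.9): 1: 0.999982; 2: 0.3; 3: 0.994431.
By total probability, P(X < 10.9) = 0.6·0.999982 + 0.2·0.3 + 0.2·0.994431 = 0.858875.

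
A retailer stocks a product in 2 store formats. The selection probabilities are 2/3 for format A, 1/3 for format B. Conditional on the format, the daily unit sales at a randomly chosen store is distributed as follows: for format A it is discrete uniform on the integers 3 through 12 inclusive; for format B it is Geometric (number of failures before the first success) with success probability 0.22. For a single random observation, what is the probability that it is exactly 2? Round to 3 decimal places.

0.045

Conditional on each format, P(X = 2): A: 0; B: 0.133848.
By total probability, P(X = 2) = 0.666667·0 + 0.333333·0.133848 = 0.044616.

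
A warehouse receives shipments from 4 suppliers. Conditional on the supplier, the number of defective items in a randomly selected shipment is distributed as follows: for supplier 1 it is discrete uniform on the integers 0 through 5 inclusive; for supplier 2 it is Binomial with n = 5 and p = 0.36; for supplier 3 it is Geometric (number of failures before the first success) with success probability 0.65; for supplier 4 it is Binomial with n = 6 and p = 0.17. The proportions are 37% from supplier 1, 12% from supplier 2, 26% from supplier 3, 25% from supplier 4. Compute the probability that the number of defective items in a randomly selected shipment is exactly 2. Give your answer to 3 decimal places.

0.175

Conditional on each supplier, P(X = 2): 1: 0.166667; 2: 0.339739; 3: 0.079625; 4: 0.205732.
By total probability, P(X = 2) = 0.37·0.166667 + 0.12·0.339739 + 0.26·0.079625 + 0.25·0.205732 = 0.174571.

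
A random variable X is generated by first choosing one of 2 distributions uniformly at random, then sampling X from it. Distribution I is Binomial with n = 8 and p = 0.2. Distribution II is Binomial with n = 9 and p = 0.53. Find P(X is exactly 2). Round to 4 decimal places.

0.1724

Conditional on each component, P(X = 2): I: 0.293601; II: 0.0512318.
By total probability, P(X = 2) = 0.5·0.293601 + 0.5·0.0512318 = 0.172417.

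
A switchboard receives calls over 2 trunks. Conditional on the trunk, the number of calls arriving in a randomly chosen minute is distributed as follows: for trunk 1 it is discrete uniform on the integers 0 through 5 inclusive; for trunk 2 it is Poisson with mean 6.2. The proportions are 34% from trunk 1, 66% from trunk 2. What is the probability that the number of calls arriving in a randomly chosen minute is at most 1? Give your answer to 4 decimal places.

Conditional on each trunk, P(X ≤ 1): 1: 0.333333; 2: 0.0146119.
By total probability, P(X ≤ 1) = 0.34·0.333333 + 0.66·0.0146119 = 0.122977.

0.1230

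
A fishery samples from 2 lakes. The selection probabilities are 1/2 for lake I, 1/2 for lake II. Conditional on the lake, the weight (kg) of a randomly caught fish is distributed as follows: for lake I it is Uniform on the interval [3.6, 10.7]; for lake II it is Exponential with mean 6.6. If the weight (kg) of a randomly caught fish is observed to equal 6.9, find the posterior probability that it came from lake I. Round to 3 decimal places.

0.726

Likelihoods f(6.9 | ·): I: 0.140845; II: 0.0532624.
Posterior ∝ prior × likelihood. Numerator for I: 0.5·0.140845 = 0.0704225.
Normalizing constant: 0.5·0.140845 + 0.5·0.0532624 = 0.0970537.
P(I | observation) = 0.0704225 / 0.0970537 = 0.725603.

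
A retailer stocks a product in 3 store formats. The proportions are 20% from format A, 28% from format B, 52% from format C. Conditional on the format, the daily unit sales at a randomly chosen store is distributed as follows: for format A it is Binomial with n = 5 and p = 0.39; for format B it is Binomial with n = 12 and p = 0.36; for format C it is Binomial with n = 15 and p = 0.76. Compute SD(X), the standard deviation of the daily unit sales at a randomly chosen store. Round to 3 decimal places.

4.397

Per component, A: μ=1.95, E[X²]=4.992; B: μ=4.32, E[X²]=21.4272; C: μ=11.4, E[X²]=132.696.
E[X] = 0.2·1.95 + 0.28·4.32 + 0.52·11.4 = 7.5276.
E[X²] = 0.2·4.992 + 0.28·21.4272 + 0.52·132.696 = 75.9999.
Var(X) = E[X²] − (E[X])² = 75.9999 − 56.6648 = 19.3352.
SD(X) = √19.3352 = 4.39718.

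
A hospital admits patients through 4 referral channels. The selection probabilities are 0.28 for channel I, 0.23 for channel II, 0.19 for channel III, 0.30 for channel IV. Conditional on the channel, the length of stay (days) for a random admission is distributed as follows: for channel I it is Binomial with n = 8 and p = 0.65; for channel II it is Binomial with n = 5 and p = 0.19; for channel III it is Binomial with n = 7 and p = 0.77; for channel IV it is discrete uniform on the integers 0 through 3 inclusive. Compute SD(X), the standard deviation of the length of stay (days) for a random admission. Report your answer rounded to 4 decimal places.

Per component, I: μ=5.2, E[X²]=28.86; II: μ=0.95, E[X²]=1.672; III: μ=5.39, E[X²]=30.2918; IV: μ=1.5, E[X²]=3.5.
E[X] = 0.28·5.2 + 0.23·0.95 + 0.19·5.39 + 0.3·1.5 = 3.1486.
E[X²] = 0.28·28.86 + 0.23·1.672 + 0.19·30.2918 + 0.3·3.5 = 15.2708.
Var(X) = E[X²] − (E[X])² = 15.2708 − 9.91368 = 5.35712.
SD(X) = √5.35712 = 2.31455.

2.3145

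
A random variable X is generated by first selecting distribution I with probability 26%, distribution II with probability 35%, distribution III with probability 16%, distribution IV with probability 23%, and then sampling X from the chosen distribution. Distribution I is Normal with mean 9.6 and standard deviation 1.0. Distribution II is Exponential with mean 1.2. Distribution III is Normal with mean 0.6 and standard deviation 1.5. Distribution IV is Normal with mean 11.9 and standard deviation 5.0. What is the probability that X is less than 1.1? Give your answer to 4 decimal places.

0.3145

Conditional on each component, P(X < 1.1): I: 0; II: 0.60015; III: 0.630559; IV: 0.0153863.
By total probability, P(X < 1.1) = 0.26·0 + 0.35·0.60015 + 0.16·0.630559 + 0.23·0.0153863 = 0.314481.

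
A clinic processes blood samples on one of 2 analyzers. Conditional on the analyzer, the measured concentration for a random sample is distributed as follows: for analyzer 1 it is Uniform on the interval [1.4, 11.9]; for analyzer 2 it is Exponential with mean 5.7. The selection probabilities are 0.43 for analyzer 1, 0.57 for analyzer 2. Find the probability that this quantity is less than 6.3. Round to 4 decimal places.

0.5819

Conditional on each analyzer, P(X < 6.3): 1: 0.466667; 2: 0.668876.
By total probability, P(X < 6.3) = 0.43·0.466667 + 0.57·0.668876 = 0.581926.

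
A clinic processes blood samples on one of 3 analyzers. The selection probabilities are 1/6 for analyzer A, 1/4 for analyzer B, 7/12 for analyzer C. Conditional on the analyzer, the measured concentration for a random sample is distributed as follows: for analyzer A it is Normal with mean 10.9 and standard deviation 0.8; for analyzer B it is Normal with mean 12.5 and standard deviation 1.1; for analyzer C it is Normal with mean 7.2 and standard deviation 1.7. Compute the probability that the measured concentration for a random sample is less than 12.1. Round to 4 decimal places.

0.8272

Conditional on each analyzer, P(X < 12.1): A: 0.933193; B: 0.358065; C: 0.998026.
By total probability, P(X < 12.1) = 0.166667·0.933193 + 0.25·0.358065 + 0.583333·0.998026 = 0.82723.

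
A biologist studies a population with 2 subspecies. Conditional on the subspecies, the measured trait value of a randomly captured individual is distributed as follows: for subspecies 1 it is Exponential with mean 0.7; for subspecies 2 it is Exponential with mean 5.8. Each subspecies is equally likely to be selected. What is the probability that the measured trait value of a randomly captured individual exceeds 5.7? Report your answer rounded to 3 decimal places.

0.187

Conditional on each subspecies, P(X > 5.7): 1: 0.000290805; 2: 0.374277.
By total probability, P(X > 5.7) = 0.5·0.000290805 + 0.5·0.374277 = 0.187284.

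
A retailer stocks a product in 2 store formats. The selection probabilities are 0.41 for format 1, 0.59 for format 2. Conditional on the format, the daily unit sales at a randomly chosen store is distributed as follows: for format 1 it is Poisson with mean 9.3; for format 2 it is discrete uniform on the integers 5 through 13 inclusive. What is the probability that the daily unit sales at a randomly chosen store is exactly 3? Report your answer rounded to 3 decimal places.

Conditional on each format, P(X = 3): 1: 0.0122563; 2: 0.
By total probability, P(X = 3) = 0.41·0.0122563 + 0.59·0 = 0.00502508.

0.005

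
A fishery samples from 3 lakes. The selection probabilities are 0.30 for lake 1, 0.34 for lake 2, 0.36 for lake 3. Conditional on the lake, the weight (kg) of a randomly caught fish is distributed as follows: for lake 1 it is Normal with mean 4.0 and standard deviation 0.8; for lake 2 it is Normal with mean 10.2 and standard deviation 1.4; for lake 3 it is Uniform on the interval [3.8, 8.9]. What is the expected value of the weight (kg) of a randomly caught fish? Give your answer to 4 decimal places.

6.9540

Component means — 1: 4; 2: 10.2; 3: 6.35.
E[X] = 0.3·4 + 0.34·10.2 + 0.36·6.35 = 6.954.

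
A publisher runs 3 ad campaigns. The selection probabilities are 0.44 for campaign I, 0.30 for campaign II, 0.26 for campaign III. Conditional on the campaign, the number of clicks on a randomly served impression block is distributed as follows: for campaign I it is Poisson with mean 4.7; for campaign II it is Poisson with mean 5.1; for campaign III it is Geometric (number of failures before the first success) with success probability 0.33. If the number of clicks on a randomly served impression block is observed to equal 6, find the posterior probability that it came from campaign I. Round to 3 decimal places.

Likelihoods P(X=6 | ·): I: 0.136167; II: 0.149; III: 0.0298513.
Posterior ∝ prior × likelihood. Numerator for I: 0.44·0.136167 = 0.0599133.
Normalizing constant: 0.44·0.136167 + 0.3·0.149 + 0.26·0.0298513 = 0.112375.
P(I | observation) = 0.0599133 / 0.112375 = 0.533157.

0.533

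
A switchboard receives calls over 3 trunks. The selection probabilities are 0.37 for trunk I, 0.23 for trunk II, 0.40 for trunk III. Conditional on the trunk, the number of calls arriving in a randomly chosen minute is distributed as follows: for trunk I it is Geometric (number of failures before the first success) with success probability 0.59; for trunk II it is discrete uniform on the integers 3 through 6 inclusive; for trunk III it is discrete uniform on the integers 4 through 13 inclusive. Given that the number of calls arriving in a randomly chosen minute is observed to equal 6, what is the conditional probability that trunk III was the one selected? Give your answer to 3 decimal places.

0.406

Likelihoods P(X=6 | ·): I: 0.00280256; II: 0.25; III: 0.1.
Posterior ∝ prior × likelihood. Numerator for III: 0.4·0.1 = 0.04.
Normalizing constant: 0.37·0.00280256 + 0.23·0.25 + 0.4·0.1 = 0.0985369.
P(III | observation) = 0.04 / 0.0985369 = 0.405939.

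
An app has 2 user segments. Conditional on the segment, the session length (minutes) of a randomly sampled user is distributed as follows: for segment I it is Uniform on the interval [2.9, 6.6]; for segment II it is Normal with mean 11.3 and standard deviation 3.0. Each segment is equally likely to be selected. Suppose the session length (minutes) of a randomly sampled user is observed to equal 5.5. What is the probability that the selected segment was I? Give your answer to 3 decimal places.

0.929

Likelihoods f(5.5 | ·): I: 0.27027; II: 0.0205183.
Posterior ∝ prior × likelihood. Numerator for I: 0.5·0.27027 = 0.135135.
Normalizing constant: 0.5·0.27027 + 0.5·0.0205183 = 0.145394.
P(I | observation) = 0.135135 / 0.145394 = 0.929439.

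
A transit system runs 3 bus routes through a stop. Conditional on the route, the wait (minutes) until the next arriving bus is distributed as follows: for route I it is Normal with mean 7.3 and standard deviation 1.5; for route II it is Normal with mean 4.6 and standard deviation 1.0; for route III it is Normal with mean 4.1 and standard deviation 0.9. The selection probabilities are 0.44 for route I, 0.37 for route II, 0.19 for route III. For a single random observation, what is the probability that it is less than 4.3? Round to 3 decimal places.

Conditional on each route, P(X < 4.3): I: 0.0227501; II: 0.382089; III: 0.58793.
By total probability, P(X < 4.3) = 0.44·0.0227501 + 0.37·0.382089 + 0.19·0.58793 = 0.263089.

0.263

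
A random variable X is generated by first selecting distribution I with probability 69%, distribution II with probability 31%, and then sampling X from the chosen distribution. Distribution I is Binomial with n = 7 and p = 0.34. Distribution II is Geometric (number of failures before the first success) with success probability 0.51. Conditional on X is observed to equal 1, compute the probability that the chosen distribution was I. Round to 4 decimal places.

Likelihoods P(X=1 | ·): I: 0.196716; II: 0.2499.
Posterior ∝ prior × likelihood. Numerator for I: 0.69·0.196716 = 0.135734.
Normalizing constant: 0.69·0.196716 + 0.31·0.2499 = 0.213203.
P(I | observation) = 0.135734 / 0.213203 = 0.636643.

0.6366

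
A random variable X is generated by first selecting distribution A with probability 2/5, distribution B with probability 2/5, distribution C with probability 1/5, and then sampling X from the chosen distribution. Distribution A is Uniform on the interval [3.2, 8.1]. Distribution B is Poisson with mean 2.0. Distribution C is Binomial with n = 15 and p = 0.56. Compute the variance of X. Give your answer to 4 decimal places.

8.3529

Per component, A: μ=5.65, E[X²]=33.9233; B: μ=2, E[X²]=6; C: μ=8.4, E[X²]=74.256.
E[X] = 0.4·5.65 + 0.4·2 + 0.2·8.4 = 4.74.
E[X²] = 0.4·33.9233 + 0.4·6 + 0.2·74.256 = 30.8205.
Var(X) = E[X²] − (E[X])² = 30.8205 − 22.4676 = 8.35293.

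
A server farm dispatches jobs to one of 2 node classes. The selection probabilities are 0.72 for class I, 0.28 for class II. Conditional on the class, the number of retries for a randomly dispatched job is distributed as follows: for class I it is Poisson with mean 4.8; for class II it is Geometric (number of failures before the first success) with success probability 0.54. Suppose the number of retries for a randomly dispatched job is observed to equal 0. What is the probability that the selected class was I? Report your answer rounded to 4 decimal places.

0.0377

Likelihoods P(X=0 | ·): I: 0.00822975; II: 0.54.
Posterior ∝ prior × likelihood. Numerator for I: 0.72·0.00822975 = 0.00592542.
Normalizing constant: 0.72·0.00822975 + 0.28·0.54 = 0.157125.
P(I | observation) = 0.00592542 / 0.157125 = 0.0377114.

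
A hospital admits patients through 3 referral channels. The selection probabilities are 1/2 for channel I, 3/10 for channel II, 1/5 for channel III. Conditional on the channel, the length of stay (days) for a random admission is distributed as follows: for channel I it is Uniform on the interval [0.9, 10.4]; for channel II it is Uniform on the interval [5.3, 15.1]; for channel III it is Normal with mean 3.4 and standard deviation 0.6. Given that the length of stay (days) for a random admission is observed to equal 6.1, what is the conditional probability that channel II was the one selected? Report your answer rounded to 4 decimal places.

Likelihoods f(6.1 | ·): I: 0.105263; II: 0.102041; III: 2.66396e-05.
Posterior ∝ prior × likelihood. Numerator for II: 0.3·0.102041 = 0.0306122.
Normalizing constant: 0.5·0.105263 + 0.3·0.102041 + 0.2·2.66396e-05 = 0.0832492.
P(II | observation) = 0.0306122 / 0.0832492 = 0.367718.

0.3677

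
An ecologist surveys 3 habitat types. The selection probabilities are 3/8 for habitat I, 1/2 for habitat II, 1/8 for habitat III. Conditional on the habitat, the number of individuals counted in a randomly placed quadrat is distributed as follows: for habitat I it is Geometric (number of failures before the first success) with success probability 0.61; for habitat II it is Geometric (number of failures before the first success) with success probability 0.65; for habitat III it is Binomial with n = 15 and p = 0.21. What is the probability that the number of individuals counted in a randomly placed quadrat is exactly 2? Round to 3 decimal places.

0.102

Conditional on each habitat, P(X = 2): I: 0.092781; II: 0.079625; III: 0.216162.
By total probability, P(X = 2) = 0.375·0.092781 + 0.5·0.079625 + 0.125·0.216162 = 0.101626.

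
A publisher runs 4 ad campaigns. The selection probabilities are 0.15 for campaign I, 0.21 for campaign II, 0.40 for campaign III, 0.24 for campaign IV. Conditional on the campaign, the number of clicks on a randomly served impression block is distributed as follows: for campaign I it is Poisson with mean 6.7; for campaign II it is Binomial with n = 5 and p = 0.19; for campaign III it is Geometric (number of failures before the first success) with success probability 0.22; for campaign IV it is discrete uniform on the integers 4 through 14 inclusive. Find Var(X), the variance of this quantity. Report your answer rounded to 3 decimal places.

Per component, I: μ=6.7, E[X²]=51.59; II: μ=0.95, E[X²]=1.672; III: μ=3.54545, E[X²]=28.686; IV: μ=9, E[X²]=91.
E[X] = 0.15·6.7 + 0.21·0.95 + 0.4·3.54545 + 0.24·9 = 4.78268.
E[X²] = 0.15·51.59 + 0.21·1.672 + 0.4·28.686 + 0.24·91 = 41.404.
Var(X) = E[X²] − (E[X])² = 41.404 − 22.874 = 18.53.

18.530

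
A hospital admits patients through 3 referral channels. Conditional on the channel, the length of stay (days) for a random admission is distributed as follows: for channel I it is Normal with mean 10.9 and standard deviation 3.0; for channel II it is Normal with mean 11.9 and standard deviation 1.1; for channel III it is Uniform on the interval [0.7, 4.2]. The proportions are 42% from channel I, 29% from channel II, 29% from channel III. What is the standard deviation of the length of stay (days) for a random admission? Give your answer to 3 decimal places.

4.556

Per component, I: μ=10.9, E[X²]=127.81; II: μ=11.9, E[X²]=142.82; III: μ=2.45, E[X²]=7.02333.
E[X] = 0.42·10.9 + 0.29·11.9 + 0.29·2.45 = 8.7395.
E[X²] = 0.42·127.81 + 0.29·142.82 + 0.29·7.02333 = 97.1348.
Var(X) = E[X²] − (E[X])² = 97.1348 − 76.3789 = 20.7559.
SD(X) = √20.7559 = 4.55587.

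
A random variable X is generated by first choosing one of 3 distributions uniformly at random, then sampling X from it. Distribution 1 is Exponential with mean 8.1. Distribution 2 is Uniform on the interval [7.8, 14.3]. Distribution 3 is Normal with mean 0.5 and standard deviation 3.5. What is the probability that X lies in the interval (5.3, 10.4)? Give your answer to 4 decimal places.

0.2419

Conditional on each component, P(5.3 < X < 10.4): 1: 0.242854; 2: 0.4; 3: 0.0827829.
By total probability, P(5.3 < X < 10.4) = 0.333333·0.242854 + 0.333333·0.4 + 0.333333·0.0827829 = 0.241879.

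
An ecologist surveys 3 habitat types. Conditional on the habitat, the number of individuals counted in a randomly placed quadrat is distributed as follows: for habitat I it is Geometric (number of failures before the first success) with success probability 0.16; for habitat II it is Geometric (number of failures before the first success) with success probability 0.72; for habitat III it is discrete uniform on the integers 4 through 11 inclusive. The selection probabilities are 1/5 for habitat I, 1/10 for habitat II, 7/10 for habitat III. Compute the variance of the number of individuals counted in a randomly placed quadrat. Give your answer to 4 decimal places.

15.0126

Per component, I: μ=5.25, E[X²]=60.375; II: μ=0.388889, E[X²]=0.691358; III: μ=7.5, E[X²]=61.5.
E[X] = 0.2·5.25 + 0.1·0.388889 + 0.7·7.5 = 6.33889.
E[X²] = 0.2·60.375 + 0.1·0.691358 + 0.7·61.5 = 55.1941.
Var(X) = E[X²] − (E[X])² = 55.1941 − 40.1815 = 15.0126.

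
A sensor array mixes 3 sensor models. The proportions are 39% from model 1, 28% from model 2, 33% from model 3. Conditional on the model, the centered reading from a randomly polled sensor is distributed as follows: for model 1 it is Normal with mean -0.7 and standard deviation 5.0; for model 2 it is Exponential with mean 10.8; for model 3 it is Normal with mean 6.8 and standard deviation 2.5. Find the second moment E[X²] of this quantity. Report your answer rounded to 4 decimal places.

92.5812

For each component E[X²] = Var + (mean)², giving 1: 25.49; 2: 233.28; 3: 52.49.
Overall E[X²] = 0.39·25.49 + 0.28·233.28 + 0.33·52.49 = 92.5812.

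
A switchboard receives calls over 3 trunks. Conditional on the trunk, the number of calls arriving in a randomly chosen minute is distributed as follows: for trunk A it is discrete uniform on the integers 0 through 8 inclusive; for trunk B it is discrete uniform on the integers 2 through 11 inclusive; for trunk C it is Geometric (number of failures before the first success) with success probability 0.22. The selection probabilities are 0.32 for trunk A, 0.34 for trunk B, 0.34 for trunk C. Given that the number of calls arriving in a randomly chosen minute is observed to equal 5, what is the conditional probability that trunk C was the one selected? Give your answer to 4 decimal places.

Likelihoods P(X=5 | ·): A: 0.111111; B: 0.1; C: 0.0635178.
Posterior ∝ prior × likelihood. Numerator for C: 0.34·0.0635178 = 0.0215961.
Normalizing constant: 0.32·0.111111 + 0.34·0.1 + 0.34·0.0635178 = 0.0911516.
P(C | observation) = 0.0215961 / 0.0911516 = 0.236925.

0.2369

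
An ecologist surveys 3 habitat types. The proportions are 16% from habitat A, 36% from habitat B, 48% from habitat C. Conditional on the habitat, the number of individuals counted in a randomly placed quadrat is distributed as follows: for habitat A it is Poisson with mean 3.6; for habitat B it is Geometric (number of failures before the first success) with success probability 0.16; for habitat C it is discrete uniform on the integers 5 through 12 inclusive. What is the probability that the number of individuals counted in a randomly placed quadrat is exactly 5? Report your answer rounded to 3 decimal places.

Conditional on each habitat, P(X = 5): A: 0.13768; B: 0.0669139; C: 0.125.
By total probability, P(X = 5) = 0.16·0.13768 + 0.36·0.0669139 + 0.48·0.125 = 0.106118.

0.106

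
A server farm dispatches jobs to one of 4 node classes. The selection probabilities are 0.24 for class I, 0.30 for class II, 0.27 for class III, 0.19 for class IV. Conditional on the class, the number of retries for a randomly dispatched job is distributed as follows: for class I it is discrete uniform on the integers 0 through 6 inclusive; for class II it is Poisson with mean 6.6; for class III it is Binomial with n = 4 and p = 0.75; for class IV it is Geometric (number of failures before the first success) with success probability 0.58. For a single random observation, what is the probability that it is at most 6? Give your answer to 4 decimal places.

Conditional on each class, P(X ≤ 6): I: 1; II: 0.510839; III: 1; IV: 0.997695.
By total probability, P(X ≤ 6) = 0.24·1 + 0.3·0.510839 + 0.27·1 + 0.19·0.997695 = 0.852814.

0.8528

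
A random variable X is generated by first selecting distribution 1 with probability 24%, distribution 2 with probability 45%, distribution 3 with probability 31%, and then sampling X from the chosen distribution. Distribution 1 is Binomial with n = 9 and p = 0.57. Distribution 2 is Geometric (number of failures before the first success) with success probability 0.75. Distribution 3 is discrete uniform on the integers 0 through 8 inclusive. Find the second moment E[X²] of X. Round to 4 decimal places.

For each component E[X²] = Var + (mean)², giving 1: 28.5228; 2: 0.555556; 3: 22.6667.
Overall E[X²] = 0.24·28.5228 + 0.45·0.555556 + 0.31·22.6667 = 14.1221.

14.1221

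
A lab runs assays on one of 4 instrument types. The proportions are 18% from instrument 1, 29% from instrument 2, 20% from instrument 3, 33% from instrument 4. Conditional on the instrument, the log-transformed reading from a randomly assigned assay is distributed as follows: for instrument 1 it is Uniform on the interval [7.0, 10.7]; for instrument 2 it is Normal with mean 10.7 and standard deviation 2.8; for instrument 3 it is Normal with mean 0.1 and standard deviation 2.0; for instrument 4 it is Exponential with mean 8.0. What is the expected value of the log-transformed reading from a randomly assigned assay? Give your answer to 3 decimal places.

Component means — 1: 8.85; 2: 10.7; 3: 0.1; 4: 8.
E[X] = 0.18·8.85 + 0.29·10.7 + 0.2·0.1 + 0.33·8 = 7.356.

7.356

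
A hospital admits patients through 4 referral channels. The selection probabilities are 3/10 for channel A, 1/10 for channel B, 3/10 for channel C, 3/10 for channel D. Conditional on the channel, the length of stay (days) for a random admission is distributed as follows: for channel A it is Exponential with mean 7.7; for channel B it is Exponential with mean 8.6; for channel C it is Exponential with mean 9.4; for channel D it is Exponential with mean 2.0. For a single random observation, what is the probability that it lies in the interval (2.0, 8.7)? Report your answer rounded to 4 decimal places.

Conditional on each channel, P(2.0 < X < 8.7): A: 0.448177; B: 0.428877; C: 0.412025; D: 0.354973.
By total probability, P(2.0 < X < 8.7) = 0.3·0.448177 + 0.1·0.428877 + 0.3·0.412025 + 0.3·0.354973 = 0.40744.

0.4074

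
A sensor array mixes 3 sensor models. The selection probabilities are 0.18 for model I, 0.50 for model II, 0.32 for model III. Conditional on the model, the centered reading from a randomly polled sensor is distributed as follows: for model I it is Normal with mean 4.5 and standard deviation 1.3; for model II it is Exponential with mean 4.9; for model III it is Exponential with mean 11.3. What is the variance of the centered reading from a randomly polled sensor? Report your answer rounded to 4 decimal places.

Per component, I: μ=4.5, E[X²]=21.94; II: μ=4.9, E[X²]=48.02; III: μ=11.3, E[X²]=255.38.
E[X] = 0.18·4.5 + 0.5·4.9 + 0.32·11.3 = 6.876.
E[X²] = 0.18·21.94 + 0.5·48.02 + 0.32·255.38 = 109.681.
Var(X) = E[X²] − (E[X])² = 109.681 − 47.2794 = 62.4014.

62.4014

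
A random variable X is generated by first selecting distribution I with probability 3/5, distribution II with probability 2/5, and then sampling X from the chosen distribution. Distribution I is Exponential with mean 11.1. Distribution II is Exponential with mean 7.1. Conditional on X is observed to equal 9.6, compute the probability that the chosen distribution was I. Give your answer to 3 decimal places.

Likelihoods f(9.6 | ·): I: 0.0379377; II: 0.0364357.
Posterior ∝ prior × likelihood. Numerator for I: 0.6·0.0379377 = 0.0227626.
Normalizing constant: 0.6·0.0379377 + 0.4·0.0364357 = 0.0373369.
P(I | observation) = 0.0227626 / 0.0373369 = 0.609655.

0.610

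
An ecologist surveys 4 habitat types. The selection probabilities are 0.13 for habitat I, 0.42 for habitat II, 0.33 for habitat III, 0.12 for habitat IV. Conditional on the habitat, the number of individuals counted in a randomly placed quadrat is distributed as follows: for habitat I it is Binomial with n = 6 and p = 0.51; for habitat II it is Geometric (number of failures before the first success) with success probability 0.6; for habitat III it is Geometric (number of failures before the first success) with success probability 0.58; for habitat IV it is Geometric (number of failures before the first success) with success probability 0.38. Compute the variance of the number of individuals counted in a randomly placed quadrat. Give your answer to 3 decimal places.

Per component, I: μ=3.06, E[X²]=10.863; II: μ=0.666667, E[X²]=1.55556; III: μ=0.724138, E[X²]=1.77289; IV: μ=1.63158, E[X²]=6.95568.
E[X] = 0.13·3.06 + 0.42·0.666667 + 0.33·0.724138 + 0.12·1.63158 = 1.11255.
E[X²] = 0.13·10.863 + 0.42·1.55556 + 0.33·1.77289 + 0.12·6.95568 = 3.48526.
Var(X) = E[X²] − (E[X])² = 3.48526 − 1.23778 = 2.24748.

2.247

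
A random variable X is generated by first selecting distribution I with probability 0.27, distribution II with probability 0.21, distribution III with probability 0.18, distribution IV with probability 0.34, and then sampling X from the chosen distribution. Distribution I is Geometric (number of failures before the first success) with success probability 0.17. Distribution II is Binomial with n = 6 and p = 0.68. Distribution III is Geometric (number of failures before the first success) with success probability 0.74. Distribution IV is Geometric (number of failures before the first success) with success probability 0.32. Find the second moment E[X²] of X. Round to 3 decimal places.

21.861

For each component E[X²] = Var + (mean)², giving I: 52.5571; II: 17.952; III: 0.598247; IV: 11.1562.
Overall E[X²] = 0.27·52.5571 + 0.21·17.952 + 0.18·0.598247 + 0.34·11.1562 = 21.8611.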